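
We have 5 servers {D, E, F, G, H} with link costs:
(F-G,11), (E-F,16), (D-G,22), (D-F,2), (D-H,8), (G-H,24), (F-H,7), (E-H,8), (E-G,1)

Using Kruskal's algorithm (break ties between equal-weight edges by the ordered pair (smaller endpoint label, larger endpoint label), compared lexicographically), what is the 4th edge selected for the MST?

E-H

Sort edges by weight, then run Kruskal:
E-G (1): add — endpoints in different components.
D-F (2): add — endpoints in different components.
F-H (7): add — endpoints in different components.
D-H (8): skip — D and H already connected.
E-H (8): add — endpoints in different components.
The 4th edge added is E-H.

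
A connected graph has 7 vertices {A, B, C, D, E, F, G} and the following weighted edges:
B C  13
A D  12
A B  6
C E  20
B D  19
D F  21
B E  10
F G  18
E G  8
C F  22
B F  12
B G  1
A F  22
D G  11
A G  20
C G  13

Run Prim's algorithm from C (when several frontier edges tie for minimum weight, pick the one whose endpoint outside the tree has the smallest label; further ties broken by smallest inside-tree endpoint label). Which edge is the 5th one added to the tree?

Grow the tree from C using Prim:
Step 1: cheapest edge leaving the tree is B C (13); add B.
Step 2: cheapest edge leaving the tree is B G (1); add G.
Step 3: cheapest edge leaving the tree is A B (6); add A.
Step 4: cheapest edge leaving the tree is E G (8); add E.
Step 5: cheapest edge leaving the tree is D G (11); add D.
Step 6: cheapest edge leaving the tree is B F (12); add F.
The 5th edge added is D G.

D-G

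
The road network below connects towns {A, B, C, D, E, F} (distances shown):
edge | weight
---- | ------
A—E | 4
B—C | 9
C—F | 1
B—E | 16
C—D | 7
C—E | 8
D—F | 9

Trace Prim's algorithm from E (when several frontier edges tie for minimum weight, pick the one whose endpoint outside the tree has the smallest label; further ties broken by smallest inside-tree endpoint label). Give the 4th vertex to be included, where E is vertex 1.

F

Prim, starting at E.
Step 1: frontier [A—E 4, C—E 8, B—E 16] → take A—E (4); add A.
Step 2: frontier [C—E 8, B—E 16] → take C—E (8); add C.
Step 3: frontier [C—F 1, C—D 7, B—C 9, B—E 16] → take C—F (1); add F.
Step 4: frontier [C—D 7, B—C 9, B—E 16, D—F 9] → take C—D (7); add D.
Step 5: frontier [B—C 9, B—E 16] → take B—C (9); add B.
Vertex order: E, A, C, F, D, B. The 4th vertex is F.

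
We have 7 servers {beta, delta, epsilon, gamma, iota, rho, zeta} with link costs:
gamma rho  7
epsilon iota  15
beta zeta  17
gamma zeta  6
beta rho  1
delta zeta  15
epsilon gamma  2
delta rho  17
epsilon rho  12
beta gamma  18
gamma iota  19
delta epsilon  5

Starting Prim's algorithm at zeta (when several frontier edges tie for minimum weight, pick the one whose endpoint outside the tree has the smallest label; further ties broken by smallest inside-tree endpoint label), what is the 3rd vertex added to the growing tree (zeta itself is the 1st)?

Prim, starting at zeta.
Step 1: frontier [gamma zeta 6, delta zeta 15, beta zeta 17] → take gamma zeta (6); add gamma.
Step 2: frontier [epsilon gamma 2, gamma rho 7, beta gamma 18, gamma iota 19, delta zeta 15, beta zeta 17] → take epsilon gamma (2); add epsilon.
Step 3: frontier [delta epsilon 5, epsilon rho 12, epsilon iota 15, gamma rho 7, beta gamma 18, gamma iota 19, delta zeta 15, beta zeta 17] → take delta epsilon (5); add delta.
Step 4: frontier [delta rho 17, epsilon rho 12, epsilon iota 15, gamma rho 7, beta gamma 18, gamma iota 19, beta zeta 17] → take gamma rho (7); add rho.
Step 5: frontier [epsilon iota 15, beta gamma 18, gamma iota 19, beta rho 1, beta zeta 17] → take beta rho (1); add beta.
Step 6: frontier [epsilon iota 15, gamma iota 19] → take epsilon iota (15); add iota.
Vertex order: zeta, gamma, epsilon, delta, rho, beta, iota. The 3rd vertex is epsilon.

epsilon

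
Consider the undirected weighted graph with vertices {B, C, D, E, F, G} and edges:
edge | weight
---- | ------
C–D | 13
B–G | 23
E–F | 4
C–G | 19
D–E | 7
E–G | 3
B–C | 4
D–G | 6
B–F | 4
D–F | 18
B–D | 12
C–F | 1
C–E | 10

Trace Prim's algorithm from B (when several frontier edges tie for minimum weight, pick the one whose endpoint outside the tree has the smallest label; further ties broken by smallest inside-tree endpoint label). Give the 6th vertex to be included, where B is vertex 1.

Prim, starting at B.
Step 1: frontier [B–C 4, B–F 4, B–D 12, B–G 23] → take B–C (4); add C.
Step 2: frontier [B–F 4, B–D 12, B–G 23, C–F 1, C–E 10, C–D 13, C–G 19] → take C–F (1); add F.
Step 3: frontier [B–D 12, B–G 23, C–E 10, C–D 13, C–G 19, E–F 4, D–F 18] → take E–F (4); add E.
Step 4: frontier [B–D 12, B–G 23, C–D 13, C–G 19, E–G 3, D–E 7, D–F 18] → take E–G (3); add G.
Step 5: frontier [B–D 12, C–D 13, D–E 7, D–F 18, D–G 6] → take D–G (6); add D.
Vertex order: B, C, F, E, G, D. The 6th vertex is D.

D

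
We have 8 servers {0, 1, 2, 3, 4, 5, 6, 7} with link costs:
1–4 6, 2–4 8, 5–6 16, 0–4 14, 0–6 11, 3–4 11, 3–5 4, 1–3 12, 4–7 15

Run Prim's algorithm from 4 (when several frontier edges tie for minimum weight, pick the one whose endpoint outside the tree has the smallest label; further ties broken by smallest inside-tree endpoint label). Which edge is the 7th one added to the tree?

4-7

Prim, starting at 4.
Step 1: frontier [1–4 6, 2–4 8, 3–4 11, 0–4 14, 4–7 15] → take 1–4 (6); add 1.
Step 2: frontier [1–3 12, 2–4 8, 3–4 11, 0–4 14, 4–7 15] → take 2–4 (8); add 2.
Step 3: frontier [1–3 12, 3–4 11, 0–4 14, 4–7 15] → take 3–4 (11); add 3.
Step 4: frontier [3–5 4, 0–4 14, 4–7 15] → take 3–5 (4); add 5.
Step 5: frontier [0–4 14, 4–7 15, 5–6 16] → take 0–4 (14); add 0.
Step 6: frontier [0–6 11, 4–7 15, 5–6 16] → take 0–6 (11); add 6.
Step 7: frontier [4–7 15] → take 4–7 (15); add 7.
The 7th edge added is 4–7.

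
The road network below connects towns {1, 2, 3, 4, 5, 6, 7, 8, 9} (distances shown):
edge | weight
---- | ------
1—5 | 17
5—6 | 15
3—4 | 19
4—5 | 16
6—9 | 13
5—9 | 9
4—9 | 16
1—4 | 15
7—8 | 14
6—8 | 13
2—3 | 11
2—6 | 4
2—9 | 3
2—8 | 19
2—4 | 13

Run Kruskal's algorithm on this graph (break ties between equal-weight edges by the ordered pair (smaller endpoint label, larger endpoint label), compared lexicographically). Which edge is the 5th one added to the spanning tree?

Kruskal: consider edges lightest-first.
2—9 (3): add — endpoints in different components.
2—6 (4): add — endpoints in different components.
5—9 (9): add — endpoints in different components.
2—3 (11): add — endpoints in different components.
2—4 (13): add — endpoints in different components.
6—8 (13): add — endpoints in different components.
6—9 (13): skip — 6 and 9 already connected.
7—8 (14): add — endpoints in different components.
1—4 (15): add — endpoints in different components.
The 5th edge added is 2—4.

2-4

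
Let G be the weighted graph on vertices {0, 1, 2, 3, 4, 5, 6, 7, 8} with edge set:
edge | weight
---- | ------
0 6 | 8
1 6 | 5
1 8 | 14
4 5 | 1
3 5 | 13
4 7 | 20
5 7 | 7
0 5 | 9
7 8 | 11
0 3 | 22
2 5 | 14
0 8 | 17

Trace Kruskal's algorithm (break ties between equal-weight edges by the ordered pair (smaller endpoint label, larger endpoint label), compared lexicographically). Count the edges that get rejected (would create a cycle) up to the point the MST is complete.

Sort edges by weight, then run Kruskal:
4 5 (1): add — endpoints in different components.
1 6 (5): add — endpoints in different components.
5 7 (7): add — endpoints in different components.
0 6 (8): add — endpoints in different components.
0 5 (9): add — endpoints in different components.
7 8 (11): add — endpoints in different components.
3 5 (13): add — endpoints in different components.
1 8 (14): skip — 1 and 8 already connected.
2 5 (14): add — endpoints in different components.
Edges rejected before the tree was complete: 1.

1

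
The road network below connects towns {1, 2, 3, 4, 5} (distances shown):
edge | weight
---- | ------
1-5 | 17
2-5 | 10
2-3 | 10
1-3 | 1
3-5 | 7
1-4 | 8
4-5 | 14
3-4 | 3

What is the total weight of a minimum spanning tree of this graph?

21

Prim, starting at 1.
Step 1: frontier [1-3 1, 1-4 8, 1-5 17] → take 1-3 (1); add 3.
Step 2: frontier [1-4 8, 1-5 17, 3-4 3, 3-5 7, 2-3 10] → take 3-4 (3); add 4.
Step 3: frontier [1-5 17, 3-5 7, 2-3 10, 4-5 14] → take 3-5 (7); add 5.
Step 4: frontier [2-3 10, 2-5 10] → take 2-3 (10); add 2.
MST edges: 1-3, 3-4, 3-5, 2-3; total weight 1+3+7+10 = 21.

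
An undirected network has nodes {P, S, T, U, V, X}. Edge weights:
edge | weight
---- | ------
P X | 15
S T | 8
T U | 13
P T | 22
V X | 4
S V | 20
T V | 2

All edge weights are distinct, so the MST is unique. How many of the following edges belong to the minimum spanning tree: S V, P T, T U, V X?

Kruskal: consider edges lightest-first.
T V (2): add. Components now {U} {X} {T,V} {S} {P}
V X (4): add. Components now {U} {T,V,X} {S} {P}
S T (8): add. Components now {U} {S,T,V,X} {P}
T U (13): add. Components now {S,T,U,V,X} {P}
P X (15): add. Components now {P,S,T,U,V,X}
MST edge set: {T V, V X, S T, T U, P X}.
Of the listed edges, {T U, V X} are in the MST → 2.

2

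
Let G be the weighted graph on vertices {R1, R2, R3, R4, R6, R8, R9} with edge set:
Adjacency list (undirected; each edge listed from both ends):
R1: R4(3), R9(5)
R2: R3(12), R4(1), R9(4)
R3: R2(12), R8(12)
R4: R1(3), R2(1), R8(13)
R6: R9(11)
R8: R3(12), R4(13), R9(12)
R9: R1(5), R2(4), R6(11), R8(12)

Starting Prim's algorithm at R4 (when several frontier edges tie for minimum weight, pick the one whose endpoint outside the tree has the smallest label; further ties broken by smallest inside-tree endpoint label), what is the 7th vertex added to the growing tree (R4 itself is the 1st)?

R8

Prim's algorithm from R4:
Step 1: frontier [R2-R4 1, R1-R4 3, R4-R8 13] → take R2-R4 (1); add R2.
Step 2: frontier [R2-R9 4, R2-R3 12, R1-R4 3, R4-R8 13] → take R1-R4 (3); add R1.
Step 3: frontier [R1-R9 5, R2-R9 4, R2-R3 12, R4-R8 13] → take R2-R9 (4); add R9.
Step 4: frontier [R2-R3 12, R4-R8 13, R6-R9 11, R8-R9 12] → take R6-R9 (11); add R6.
Step 5: frontier [R2-R3 12, R4-R8 13, R8-R9 12] → take R2-R3 (12); add R3.
Step 6: frontier [R3-R8 12, R4-R8 13, R8-R9 12] → take R3-R8 (12); add R8.
Vertex order: R4, R2, R1, R9, R6, R3, R8. The 7th vertex is R8.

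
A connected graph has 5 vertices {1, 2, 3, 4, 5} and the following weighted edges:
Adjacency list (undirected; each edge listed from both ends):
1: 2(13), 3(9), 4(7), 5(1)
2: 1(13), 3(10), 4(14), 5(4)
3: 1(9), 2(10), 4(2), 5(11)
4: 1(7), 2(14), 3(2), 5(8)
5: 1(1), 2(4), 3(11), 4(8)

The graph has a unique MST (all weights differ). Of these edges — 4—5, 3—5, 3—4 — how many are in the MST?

1

Kruskal: consider edges lightest-first.
1—5 (1): add. Components now {1,5} {2} {3} {4}
3—4 (2): add. Components now {1,5} {2} {3,4}
2—5 (4): add. Components now {1,2,5} {3,4}
1—4 (7): add. Components now {1,2,3,4,5}
MST edge set: {1—5, 3—4, 2—5, 1—4}.
Of the listed edges, {3—4} are in the MST → 1.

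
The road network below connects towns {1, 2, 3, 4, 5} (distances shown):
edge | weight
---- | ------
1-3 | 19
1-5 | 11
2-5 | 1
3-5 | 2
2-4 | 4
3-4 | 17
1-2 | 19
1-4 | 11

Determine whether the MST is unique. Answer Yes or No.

Sort edges by weight, then run Kruskal:
2-5 (1): add. Components now {1} {2,5} {3} {4}
3-5 (2): add. Components now {1} {2,3,5} {4}
2-4 (4): add. Components now {1} {2,3,4,5}
1-4 (11): add. Components now {1,2,3,4,5}
Non-tree edge 1-5 has weight 11, equal to the heaviest edge on its tree cycle — swapping gives another MST of the same weight. Not unique.

No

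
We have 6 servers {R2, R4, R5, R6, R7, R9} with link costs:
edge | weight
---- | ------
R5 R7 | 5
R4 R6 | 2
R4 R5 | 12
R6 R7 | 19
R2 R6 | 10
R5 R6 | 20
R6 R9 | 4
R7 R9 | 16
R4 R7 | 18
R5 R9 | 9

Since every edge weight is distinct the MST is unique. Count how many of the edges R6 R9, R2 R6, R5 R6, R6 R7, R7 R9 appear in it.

Kruskal: consider edges lightest-first.
R4 R6 (2): add — endpoints in different components.
R6 R9 (4): add — endpoints in different components.
R5 R7 (5): add — endpoints in different components.
R5 R9 (9): add — endpoints in different components.
R2 R6 (10): add — endpoints in different components.
MST edge set: {R4 R6, R6 R9, R5 R7, R5 R9, R2 R6}.
Of the listed edges, {R6 R9, R2 R6} are in the MST → 2.

2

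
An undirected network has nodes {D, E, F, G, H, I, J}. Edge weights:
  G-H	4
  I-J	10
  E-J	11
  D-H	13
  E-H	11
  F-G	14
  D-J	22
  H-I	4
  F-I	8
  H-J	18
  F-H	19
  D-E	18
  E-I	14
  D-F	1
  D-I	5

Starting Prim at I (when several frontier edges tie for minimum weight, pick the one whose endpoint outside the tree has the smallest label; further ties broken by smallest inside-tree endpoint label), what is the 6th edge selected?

Prim's algorithm from I:
Step 1: cheapest edge leaving the tree is H-I (4); add H.
Step 2: cheapest edge leaving the tree is G-H (4); add G.
Step 3: cheapest edge leaving the tree is D-I (5); add D.
Step 4: cheapest edge leaving the tree is D-F (1); add F.
Step 5: cheapest edge leaving the tree is I-J (10); add J.
Step 6: cheapest edge leaving the tree is E-H (11); add E.
The 6th edge added is E-H.

E-H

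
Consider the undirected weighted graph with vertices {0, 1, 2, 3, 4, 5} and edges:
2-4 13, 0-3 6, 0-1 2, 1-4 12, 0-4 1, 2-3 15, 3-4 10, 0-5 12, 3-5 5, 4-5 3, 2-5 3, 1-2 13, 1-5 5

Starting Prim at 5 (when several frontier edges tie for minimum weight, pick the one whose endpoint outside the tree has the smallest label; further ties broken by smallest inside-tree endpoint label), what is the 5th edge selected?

3-5

Prim's algorithm from 5:
Step 1: frontier [2-5 3, 4-5 3, 1-5 5, 3-5 5, 0-5 12] → take 2-5 (3); add 2.
Step 2: frontier [1-2 13, 2-4 13, 2-3 15, 4-5 3, 1-5 5, 3-5 5, 0-5 12] → take 4-5 (3); add 4.
Step 3: frontier [1-2 13, 2-3 15, 0-4 1, 3-4 10, 1-4 12, 1-5 5, 3-5 5, 0-5 12] → take 0-4 (1); add 0.
Step 4: frontier [0-1 2, 0-3 6, 1-2 13, 2-3 15, 3-4 10, 1-4 12, 1-5 5, 3-5 5] → take 0-1 (2); add 1.
Step 5: frontier [0-3 6, 2-3 15, 3-4 10, 3-5 5] → take 3-5 (5); add 3.
The 5th edge added is 3-5.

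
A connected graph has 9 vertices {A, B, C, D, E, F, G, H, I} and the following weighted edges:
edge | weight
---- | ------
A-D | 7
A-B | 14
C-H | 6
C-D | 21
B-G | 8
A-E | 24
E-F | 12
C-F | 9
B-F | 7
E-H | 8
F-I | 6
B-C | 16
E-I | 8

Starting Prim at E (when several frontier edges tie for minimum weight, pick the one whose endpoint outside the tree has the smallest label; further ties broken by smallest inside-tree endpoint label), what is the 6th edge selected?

B-G

Prim's algorithm from E:
Step 1: cheapest edge leaving the tree is E-H (8); add H.
Step 2: cheapest edge leaving the tree is C-H (6); add C.
Step 3: cheapest edge leaving the tree is E-I (8); add I.
Step 4: cheapest edge leaving the tree is F-I (6); add F.
Step 5: cheapest edge leaving the tree is B-F (7); add B.
Step 6: cheapest edge leaving the tree is B-G (8); add G.
Step 7: cheapest edge leaving the tree is A-B (14); add A.
Step 8: cheapest edge leaving the tree is A-D (7); add D.
The 6th edge added is B-G.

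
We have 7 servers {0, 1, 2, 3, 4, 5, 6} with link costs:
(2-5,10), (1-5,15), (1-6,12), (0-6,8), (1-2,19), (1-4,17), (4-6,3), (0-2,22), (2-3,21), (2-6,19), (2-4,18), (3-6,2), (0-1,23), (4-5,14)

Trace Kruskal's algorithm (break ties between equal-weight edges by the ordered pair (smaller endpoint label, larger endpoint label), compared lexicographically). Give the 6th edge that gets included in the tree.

Kruskal's algorithm — process edges by increasing weight (ties by edge label):
3-6 (2): add — endpoints in different components.
4-6 (3): add — endpoints in different components.
0-6 (8): add — endpoints in different components.
2-5 (10): add — endpoints in different components.
1-6 (12): add — endpoints in different components.
4-5 (14): add — endpoints in different components.
The 6th edge added is 4-5.

4-5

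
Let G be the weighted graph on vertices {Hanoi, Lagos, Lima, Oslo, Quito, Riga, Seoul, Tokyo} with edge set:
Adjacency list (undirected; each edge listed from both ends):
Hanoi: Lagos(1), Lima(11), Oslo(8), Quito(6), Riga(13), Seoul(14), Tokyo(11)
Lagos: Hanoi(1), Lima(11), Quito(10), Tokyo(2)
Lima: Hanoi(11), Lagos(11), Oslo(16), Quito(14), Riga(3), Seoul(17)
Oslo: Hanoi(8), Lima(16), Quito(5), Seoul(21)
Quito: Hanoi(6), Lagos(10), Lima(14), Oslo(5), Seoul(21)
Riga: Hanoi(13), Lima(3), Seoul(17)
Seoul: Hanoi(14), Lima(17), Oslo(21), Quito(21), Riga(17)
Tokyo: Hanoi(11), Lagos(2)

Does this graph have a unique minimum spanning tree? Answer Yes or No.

No

Kruskal: consider edges lightest-first.
Hanoi-Lagos (1): add — endpoints in different components.
Lagos-Tokyo (2): add — endpoints in different components.
Lima-Riga (3): add — endpoints in different components.
Oslo-Quito (5): add — endpoints in different components.
Hanoi-Quito (6): add — endpoints in different components.
Hanoi-Oslo (8): skip — Oslo and Hanoi already connected.
Lagos-Quito (10): skip — Lagos and Quito already connected.
Hanoi-Lima (11): add — endpoints in different components.
Hanoi-Tokyo (11): skip — Tokyo and Hanoi already connected.
Lagos-Lima (11): skip — Lagos and Lima already connected.
Hanoi-Riga (13): skip — Riga and Hanoi already connected.
Hanoi-Seoul (14): add — endpoints in different components.
Non-tree edge Lagos-Lima has weight 11, equal to the heaviest edge on its tree cycle — swapping gives another MST of the same weight. Not unique.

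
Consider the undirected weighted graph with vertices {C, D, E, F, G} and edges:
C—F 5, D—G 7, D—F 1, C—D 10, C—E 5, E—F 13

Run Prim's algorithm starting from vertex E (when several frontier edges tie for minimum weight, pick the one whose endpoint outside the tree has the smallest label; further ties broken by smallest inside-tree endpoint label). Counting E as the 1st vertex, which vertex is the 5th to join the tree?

G

Prim's algorithm from E:
Step 1: cheapest edge leaving the tree is C—E (5); add C.
Step 2: cheapest edge leaving the tree is C—F (5); add F.
Step 3: cheapest edge leaving the tree is D—F (1); add D.
Step 4: cheapest edge leaving the tree is D—G (7); add G.
Vertex order: E, C, F, D, G. The 5th vertex is G.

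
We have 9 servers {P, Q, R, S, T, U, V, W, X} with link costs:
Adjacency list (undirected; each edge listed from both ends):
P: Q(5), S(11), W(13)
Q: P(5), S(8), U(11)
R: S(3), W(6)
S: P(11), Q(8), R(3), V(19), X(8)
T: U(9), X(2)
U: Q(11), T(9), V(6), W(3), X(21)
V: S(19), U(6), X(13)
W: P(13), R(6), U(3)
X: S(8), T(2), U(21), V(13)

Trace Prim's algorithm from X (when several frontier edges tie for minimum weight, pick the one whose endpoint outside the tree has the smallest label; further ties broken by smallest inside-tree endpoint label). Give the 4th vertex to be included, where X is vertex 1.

Prim, starting at X.
Step 1: cheapest edge leaving the tree is T–X (2); add T.
Step 2: cheapest edge leaving the tree is S–X (8); add S.
Step 3: cheapest edge leaving the tree is R–S (3); add R.
Step 4: cheapest edge leaving the tree is R–W (6); add W.
Step 5: cheapest edge leaving the tree is U–W (3); add U.
Step 6: cheapest edge leaving the tree is U–V (6); add V.
Step 7: cheapest edge leaving the tree is Q–S (8); add Q.
Step 8: cheapest edge leaving the tree is P–Q (5); add P.
Vertex order: X, T, S, R, W, U, V, Q, P. The 4th vertex is R.

R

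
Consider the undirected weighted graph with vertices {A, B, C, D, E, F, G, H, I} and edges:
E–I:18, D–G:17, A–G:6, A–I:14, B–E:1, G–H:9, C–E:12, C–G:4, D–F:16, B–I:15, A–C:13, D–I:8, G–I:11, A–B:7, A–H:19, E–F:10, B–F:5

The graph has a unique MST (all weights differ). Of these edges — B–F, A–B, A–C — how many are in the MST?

Kruskal: consider edges lightest-first.
B–E (1): add — endpoints in different components.
C–G (4): add — endpoints in different components.
B–F (5): add — endpoints in different components.
A–G (6): add — endpoints in different components.
A–B (7): add — endpoints in different components.
D–I (8): add — endpoints in different components.
G–H (9): add — endpoints in different components.
E–F (10): skip — E and F already connected.
G–I (11): add — endpoints in different components.
MST edge set: {B–E, C–G, B–F, A–G, A–B, D–I, G–H, G–I}.
Of the listed edges, {B–F, A–B} are in the MST → 2.

2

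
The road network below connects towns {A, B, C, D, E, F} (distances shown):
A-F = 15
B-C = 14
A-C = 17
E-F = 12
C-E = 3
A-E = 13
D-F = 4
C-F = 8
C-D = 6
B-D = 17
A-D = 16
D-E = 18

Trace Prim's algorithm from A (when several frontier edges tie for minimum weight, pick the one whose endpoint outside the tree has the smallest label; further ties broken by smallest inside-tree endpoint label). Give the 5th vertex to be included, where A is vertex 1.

F

Prim, starting at A.
Step 1: cheapest edge leaving the tree is A-E (13); add E.
Step 2: cheapest edge leaving the tree is C-E (3); add C.
Step 3: cheapest edge leaving the tree is C-D (6); add D.
Step 4: cheapest edge leaving the tree is D-F (4); add F.
Step 5: cheapest edge leaving the tree is B-C (14); add B.
Vertex order: A, E, C, D, F, B. The 5th vertex is F.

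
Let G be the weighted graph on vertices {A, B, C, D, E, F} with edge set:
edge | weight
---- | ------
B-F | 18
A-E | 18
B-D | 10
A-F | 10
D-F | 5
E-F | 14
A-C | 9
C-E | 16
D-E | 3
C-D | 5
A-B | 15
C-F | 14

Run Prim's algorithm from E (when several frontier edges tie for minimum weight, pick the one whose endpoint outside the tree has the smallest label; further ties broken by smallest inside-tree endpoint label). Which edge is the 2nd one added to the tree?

C-D

Prim, starting at E.
Step 1: frontier [D-E 3, E-F 14, C-E 16, A-E 18] → take D-E (3); add D.
Step 2: frontier [C-D 5, D-F 5, B-D 10, E-F 14, C-E 16, A-E 18] → take C-D (5); add C.
Step 3: frontier [A-C 9, C-F 14, D-F 5, B-D 10, E-F 14, A-E 18] → take D-F (5); add F.
Step 4: frontier [A-C 9, B-D 10, A-E 18, A-F 10, B-F 18] → take A-C (9); add A.
Step 5: frontier [A-B 15, B-D 10, B-F 18] → take B-D (10); add B.
The 2nd edge added is C-D.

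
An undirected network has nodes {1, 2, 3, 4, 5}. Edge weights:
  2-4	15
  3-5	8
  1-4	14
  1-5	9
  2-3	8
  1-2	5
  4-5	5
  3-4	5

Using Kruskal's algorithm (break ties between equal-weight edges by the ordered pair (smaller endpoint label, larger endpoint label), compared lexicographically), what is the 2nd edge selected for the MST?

3-4

Sort edges by weight, then run Kruskal:
1-2 (5): add. Components now {1,2} {3} {4} {5}
3-4 (5): add. Components now {1,2} {3,4} {5}
4-5 (5): add. Components now {1,2} {3,4,5}
2-3 (8): add. Components now {1,2,3,4,5}
The 2nd edge added is 3-4.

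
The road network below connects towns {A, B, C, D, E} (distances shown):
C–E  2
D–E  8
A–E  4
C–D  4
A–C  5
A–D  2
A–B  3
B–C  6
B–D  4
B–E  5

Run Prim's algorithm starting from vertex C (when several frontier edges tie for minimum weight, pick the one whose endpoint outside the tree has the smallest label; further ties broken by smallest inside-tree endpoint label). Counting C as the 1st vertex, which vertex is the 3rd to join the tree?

Prim, starting at C.
Step 1: cheapest edge leaving the tree is C–E (2); add E.
Step 2: cheapest edge leaving the tree is A–E (4); add A.
Step 3: cheapest edge leaving the tree is A–D (2); add D.
Step 4: cheapest edge leaving the tree is A–B (3); add B.
Vertex order: C, E, A, D, B. The 3rd vertex is A.

A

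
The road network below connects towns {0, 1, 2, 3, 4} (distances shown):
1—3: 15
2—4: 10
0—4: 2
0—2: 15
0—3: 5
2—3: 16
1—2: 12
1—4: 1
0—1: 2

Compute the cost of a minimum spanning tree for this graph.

18

Sort edges by weight, then run Kruskal:
1—4 (1): add — endpoints in different components.
0—1 (2): add — endpoints in different components.
0—4 (2): skip — 0 and 4 already connected.
0—3 (5): add — endpoints in different components.
2—4 (10): add — endpoints in different components.
MST edges: 1—4, 0—1, 0—3, 2—4; total weight 1+2+5+10 = 18.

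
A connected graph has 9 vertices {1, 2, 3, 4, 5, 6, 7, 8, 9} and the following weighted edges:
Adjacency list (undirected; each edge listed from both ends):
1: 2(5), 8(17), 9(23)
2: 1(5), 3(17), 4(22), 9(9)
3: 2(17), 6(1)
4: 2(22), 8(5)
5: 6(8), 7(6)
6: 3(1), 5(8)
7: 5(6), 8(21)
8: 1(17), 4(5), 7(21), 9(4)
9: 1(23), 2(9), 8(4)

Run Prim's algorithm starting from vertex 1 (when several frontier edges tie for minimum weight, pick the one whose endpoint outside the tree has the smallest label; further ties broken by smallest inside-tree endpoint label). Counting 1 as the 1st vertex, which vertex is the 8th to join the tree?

Prim's algorithm from 1:
Step 1: frontier [1—2 5, 1—8 17, 1—9 23] → take 1—2 (5); add 2.
Step 2: frontier [1—8 17, 1—9 23, 2—9 9, 2—3 17, 2—4 22] → take 2—9 (9); add 9.
Step 3: frontier [1—8 17, 2—3 17, 2—4 22, 8—9 4] → take 8—9 (4); add 8.
Step 4: frontier [2—3 17, 2—4 22, 4—8 5, 7—8 21] → take 4—8 (5); add 4.
Step 5: frontier [2—3 17, 7—8 21] → take 2—3 (17); add 3.
Step 6: frontier [3—6 1, 7—8 21] → take 3—6 (1); add 6.
Step 7: frontier [5—6 8, 7—8 21] → take 5—6 (8); add 5.
Step 8: frontier [5—7 6, 7—8 21] → take 5—7 (6); add 7.
Vertex order: 1, 2, 9, 8, 4, 3, 6, 5, 7. The 8th vertex is 5.

5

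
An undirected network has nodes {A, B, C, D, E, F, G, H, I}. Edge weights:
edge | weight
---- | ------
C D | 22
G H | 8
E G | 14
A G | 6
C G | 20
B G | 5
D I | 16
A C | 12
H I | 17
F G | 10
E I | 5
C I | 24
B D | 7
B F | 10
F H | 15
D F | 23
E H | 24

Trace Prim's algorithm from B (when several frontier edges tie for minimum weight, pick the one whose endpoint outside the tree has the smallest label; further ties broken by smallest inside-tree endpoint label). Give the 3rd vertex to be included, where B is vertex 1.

Prim, starting at B.
Step 1: cheapest edge leaving the tree is B G (5); add G.
Step 2: cheapest edge leaving the tree is A G (6); add A.
Step 3: cheapest edge leaving the tree is B D (7); add D.
Step 4: cheapest edge leaving the tree is G H (8); add H.
Step 5: cheapest edge leaving the tree is B F (10); add F.
Step 6: cheapest edge leaving the tree is A C (12); add C.
Step 7: cheapest edge leaving the tree is E G (14); add E.
Step 8: cheapest edge leaving the tree is E I (5); add I.
Vertex order: B, G, A, D, H, F, C, E, I. The 3rd vertex is A.

A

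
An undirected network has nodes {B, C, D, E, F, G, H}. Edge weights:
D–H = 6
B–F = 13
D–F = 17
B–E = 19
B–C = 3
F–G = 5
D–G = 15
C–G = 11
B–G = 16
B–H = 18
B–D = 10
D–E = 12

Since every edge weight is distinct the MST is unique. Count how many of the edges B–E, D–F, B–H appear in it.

Kruskal's algorithm — process edges by increasing weight (ties by edge label):
B–C (3): add. Components now {B,C} {D} {E} {F} {G} {H}
F–G (5): add. Components now {B,C} {D} {E} {F,G} {H}
D–H (6): add. Components now {B,C} {D,H} {E} {F,G}
B–D (10): add. Components now {B,C,D,H} {E} {F,G}
C–G (11): add. Components now {B,C,D,F,G,H} {E}
D–E (12): add. Components now {B,C,D,E,F,G,H}
MST edge set: {B–C, F–G, D–H, B–D, C–G, D–E}.
Of the listed edges, {} are in the MST → 0.

0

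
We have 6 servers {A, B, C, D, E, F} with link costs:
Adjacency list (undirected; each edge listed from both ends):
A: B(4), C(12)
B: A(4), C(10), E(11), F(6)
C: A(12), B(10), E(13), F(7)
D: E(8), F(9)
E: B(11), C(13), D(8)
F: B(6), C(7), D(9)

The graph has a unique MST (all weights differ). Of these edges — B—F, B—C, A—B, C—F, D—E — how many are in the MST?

4

Kruskal: consider edges lightest-first.
A—B (4): add — endpoints in different components.
B—F (6): add — endpoints in different components.
C—F (7): add — endpoints in different components.
D—E (8): add — endpoints in different components.
D—F (9): add — endpoints in different components.
MST edge set: {A—B, B—F, C—F, D—E, D—F}.
Of the listed edges, {B—F, A—B, C—F, D—E} are in the MST → 4.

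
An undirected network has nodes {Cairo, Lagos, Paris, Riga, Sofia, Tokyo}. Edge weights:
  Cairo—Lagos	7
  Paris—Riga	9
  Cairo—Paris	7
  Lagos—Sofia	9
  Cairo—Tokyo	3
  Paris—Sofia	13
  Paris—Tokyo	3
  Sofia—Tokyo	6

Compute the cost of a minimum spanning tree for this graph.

Prim, starting at Cairo.
Step 1: cheapest edge leaving the tree is Cairo—Tokyo (3); add Tokyo.
Step 2: cheapest edge leaving the tree is Paris—Tokyo (3); add Paris.
Step 3: cheapest edge leaving the tree is Sofia—Tokyo (6); add Sofia.
Step 4: cheapest edge leaving the tree is Cairo—Lagos (7); add Lagos.
Step 5: cheapest edge leaving the tree is Paris—Riga (9); add Riga.
MST edges: Cairo—Tokyo, Paris—Tokyo, Sofia—Tokyo, Cairo—Lagos, Paris—Riga; total weight 3+3+6+7+9 = 28.

28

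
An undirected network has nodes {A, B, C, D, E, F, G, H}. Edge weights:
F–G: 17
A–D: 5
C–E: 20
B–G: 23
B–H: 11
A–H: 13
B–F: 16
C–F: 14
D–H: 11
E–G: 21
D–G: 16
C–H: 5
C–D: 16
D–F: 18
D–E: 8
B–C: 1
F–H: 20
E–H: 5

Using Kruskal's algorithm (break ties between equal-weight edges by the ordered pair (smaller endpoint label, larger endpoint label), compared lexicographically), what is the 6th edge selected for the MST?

C-F

Sort edges by weight, then run Kruskal:
B–C (1): add — endpoints in different components.
A–D (5): add — endpoints in different components.
C–H (5): add — endpoints in different components.
E–H (5): add — endpoints in different components.
D–E (8): add — endpoints in different components.
B–H (11): skip — B and H already connected.
D–H (11): skip — D and H already connected.
A–H (13): skip — A and H already connected.
C–F (14): add — endpoints in different components.
B–F (16): skip — B and F already connected.
C–D (16): skip — C and D already connected.
D–G (16): add — endpoints in different components.
The 6th edge added is C–F.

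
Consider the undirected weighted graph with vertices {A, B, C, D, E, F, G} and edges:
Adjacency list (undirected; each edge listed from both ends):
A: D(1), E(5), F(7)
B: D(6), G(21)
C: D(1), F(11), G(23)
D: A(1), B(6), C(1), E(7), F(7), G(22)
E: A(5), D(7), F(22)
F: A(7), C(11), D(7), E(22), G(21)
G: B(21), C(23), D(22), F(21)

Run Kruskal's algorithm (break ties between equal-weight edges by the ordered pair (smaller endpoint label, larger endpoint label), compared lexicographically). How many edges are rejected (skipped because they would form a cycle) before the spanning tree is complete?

Kruskal's algorithm — process edges by increasing weight (ties by edge label):
A—D (1): add. Components now {A,D} {B} {C} {E} {F} {G}
C—D (1): add. Components now {A,C,D} {B} {E} {F} {G}
A—E (5): add. Components now {A,C,D,E} {B} {F} {G}
B—D (6): add. Components now {A,B,C,D,E} {F} {G}
A—F (7): add. Components now {A,B,C,D,E,F} {G}
D—E (7): skip — D and E already connected.
D—F (7): skip — D and F already connected.
C—F (11): skip — C and F already connected.
B—G (21): add. Components now {A,B,C,D,E,F,G}
Edges rejected before the tree was complete: 3.

3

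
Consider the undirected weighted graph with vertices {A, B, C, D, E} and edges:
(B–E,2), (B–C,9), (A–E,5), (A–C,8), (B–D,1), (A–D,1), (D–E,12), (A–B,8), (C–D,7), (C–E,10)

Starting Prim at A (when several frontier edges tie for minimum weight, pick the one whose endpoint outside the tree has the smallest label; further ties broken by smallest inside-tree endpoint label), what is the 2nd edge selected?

B-D

Prim, starting at A.
Step 1: cheapest edge leaving the tree is A–D (1); add D.
Step 2: cheapest edge leaving the tree is B–D (1); add B.
Step 3: cheapest edge leaving the tree is B–E (2); add E.
Step 4: cheapest edge leaving the tree is C–D (7); add C.
The 2nd edge added is B–D.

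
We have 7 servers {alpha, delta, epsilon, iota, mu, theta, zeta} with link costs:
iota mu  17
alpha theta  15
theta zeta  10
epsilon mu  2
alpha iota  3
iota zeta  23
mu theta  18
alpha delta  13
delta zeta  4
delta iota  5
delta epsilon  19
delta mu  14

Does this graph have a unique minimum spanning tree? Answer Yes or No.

Yes

Kruskal: consider edges lightest-first.
epsilon mu (2): add — endpoints in different components.
alpha iota (3): add — endpoints in different components.
delta zeta (4): add — endpoints in different components.
delta iota (5): add — endpoints in different components.
theta zeta (10): add — endpoints in different components.
alpha delta (13): skip — delta and alpha already connected.
delta mu (14): add — endpoints in different components.
Every non-tree edge has weight strictly greater than the heaviest edge on the tree path between its endpoints, so the MST is unique.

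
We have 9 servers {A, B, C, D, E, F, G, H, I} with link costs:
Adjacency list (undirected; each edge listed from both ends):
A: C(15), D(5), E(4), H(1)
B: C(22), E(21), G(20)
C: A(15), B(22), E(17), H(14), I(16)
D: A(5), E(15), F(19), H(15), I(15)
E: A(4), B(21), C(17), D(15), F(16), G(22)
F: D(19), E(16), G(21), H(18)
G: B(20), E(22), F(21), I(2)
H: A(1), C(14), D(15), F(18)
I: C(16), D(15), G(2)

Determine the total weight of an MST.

77

Kruskal: consider edges lightest-first.
A H (1): add — endpoints in different components.
G I (2): add — endpoints in different components.
A E (4): add — endpoints in different components.
A D (5): add — endpoints in different components.
C H (14): add — endpoints in different components.
A C (15): skip — A and C already connected.
D E (15): skip — D and E already connected.
D H (15): skip — D and H already connected.
D I (15): add — endpoints in different components.
C I (16): skip — C and I already connected.
E F (16): add — endpoints in different components.
C E (17): skip — C and E already connected.
F H (18): skip — F and H already connected.
D F (19): skip — D and F already connected.
B G (20): add — endpoints in different components.
MST edges: A H, G I, A E, A D, C H, D I, E F, B G; total weight 1+2+4+5+14+15+16+20 = 77.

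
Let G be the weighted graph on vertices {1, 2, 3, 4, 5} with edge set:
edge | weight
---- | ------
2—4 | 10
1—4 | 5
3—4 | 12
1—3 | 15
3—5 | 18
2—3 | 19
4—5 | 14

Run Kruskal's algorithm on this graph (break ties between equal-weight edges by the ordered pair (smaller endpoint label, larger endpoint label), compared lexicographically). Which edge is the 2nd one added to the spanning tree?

2-4

Sort edges by weight, then run Kruskal:
1—4 (5): add. Components now {1,4} {2} {3} {5}
2—4 (10): add. Components now {1,2,4} {3} {5}
3—4 (12): add. Components now {1,2,3,4} {5}
4—5 (14): add. Components now {1,2,3,4,5}
The 2nd edge added is 2—4.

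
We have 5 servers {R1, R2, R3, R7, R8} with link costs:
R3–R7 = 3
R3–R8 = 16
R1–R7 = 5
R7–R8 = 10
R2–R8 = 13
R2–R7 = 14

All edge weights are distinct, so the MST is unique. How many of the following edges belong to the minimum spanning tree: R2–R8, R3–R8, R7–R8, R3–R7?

Sort edges by weight, then run Kruskal:
R3–R7 (3): add — endpoints in different components.
R1–R7 (5): add — endpoints in different components.
R7–R8 (10): add — endpoints in different components.
R2–R8 (13): add — endpoints in different components.
MST edge set: {R3–R7, R1–R7, R7–R8, R2–R8}.
Of the listed edges, {R2–R8, R7–R8, R3–R7} are in the MST → 3.

3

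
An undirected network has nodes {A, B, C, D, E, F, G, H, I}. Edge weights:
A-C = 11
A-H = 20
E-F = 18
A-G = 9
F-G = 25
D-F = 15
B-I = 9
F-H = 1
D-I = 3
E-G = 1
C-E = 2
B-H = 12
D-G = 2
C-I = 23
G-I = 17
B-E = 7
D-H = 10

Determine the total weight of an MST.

Sort edges by weight, then run Kruskal:
E-G (1): add — endpoints in different components.
F-H (1): add — endpoints in different components.
C-E (2): add — endpoints in different components.
D-G (2): add — endpoints in different components.
D-I (3): add — endpoints in different components.
B-E (7): add — endpoints in different components.
A-G (9): add — endpoints in different components.
B-I (9): skip — B and I already connected.
D-H (10): add — endpoints in different components.
MST edges: E-G, F-H, C-E, D-G, D-I, B-E, A-G, D-H; total weight 1+1+2+2+3+7+9+10 = 35.

35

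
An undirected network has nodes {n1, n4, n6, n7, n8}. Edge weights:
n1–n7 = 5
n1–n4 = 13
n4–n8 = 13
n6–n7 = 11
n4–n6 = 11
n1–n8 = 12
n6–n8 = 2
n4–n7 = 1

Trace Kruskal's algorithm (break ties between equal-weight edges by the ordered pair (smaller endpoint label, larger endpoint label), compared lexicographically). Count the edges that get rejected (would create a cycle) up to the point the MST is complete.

Kruskal's algorithm — process edges by increasing weight (ties by edge label):
n4–n7 (1): add — endpoints in different components.
n6–n8 (2): add — endpoints in different components.
n1–n7 (5): add — endpoints in different components.
n4–n6 (11): add — endpoints in different components.
Edges rejected before the tree was complete: 0.

0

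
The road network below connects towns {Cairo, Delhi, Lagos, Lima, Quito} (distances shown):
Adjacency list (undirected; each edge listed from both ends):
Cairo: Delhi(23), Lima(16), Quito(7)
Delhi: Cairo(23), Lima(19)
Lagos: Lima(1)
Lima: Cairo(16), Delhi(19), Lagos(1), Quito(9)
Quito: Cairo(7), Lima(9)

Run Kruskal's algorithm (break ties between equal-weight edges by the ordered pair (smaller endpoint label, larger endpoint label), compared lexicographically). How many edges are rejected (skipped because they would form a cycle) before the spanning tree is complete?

1

Kruskal: consider edges lightest-first.
Lagos—Lima (1): add — endpoints in different components.
Cairo—Quito (7): add — endpoints in different components.
Lima—Quito (9): add — endpoints in different components.
Cairo—Lima (16): skip — Lima and Cairo already connected.
Delhi—Lima (19): add — endpoints in different components.
Edges rejected before the tree was complete: 1.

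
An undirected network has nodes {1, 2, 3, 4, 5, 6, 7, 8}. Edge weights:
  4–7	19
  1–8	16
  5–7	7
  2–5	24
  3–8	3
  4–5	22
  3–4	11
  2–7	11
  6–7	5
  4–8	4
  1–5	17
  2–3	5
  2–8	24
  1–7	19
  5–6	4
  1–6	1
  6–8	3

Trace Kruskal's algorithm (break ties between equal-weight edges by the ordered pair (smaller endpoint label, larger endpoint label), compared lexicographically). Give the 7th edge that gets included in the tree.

6-7

Sort edges by weight, then run Kruskal:
1–6 (1): add — endpoints in different components.
3–8 (3): add — endpoints in different components.
6–8 (3): add — endpoints in different components.
4–8 (4): add — endpoints in different components.
5–6 (4): add — endpoints in different components.
2–3 (5): add — endpoints in different components.
6–7 (5): add — endpoints in different components.
The 7th edge added is 6–7.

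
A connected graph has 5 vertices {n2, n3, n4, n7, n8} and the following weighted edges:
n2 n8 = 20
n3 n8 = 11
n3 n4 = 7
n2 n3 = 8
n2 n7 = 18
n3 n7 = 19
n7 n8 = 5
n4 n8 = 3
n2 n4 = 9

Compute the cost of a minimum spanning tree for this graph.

Prim's algorithm from n4:
Step 1: cheapest edge leaving the tree is n4 n8 (3); add n8.
Step 2: cheapest edge leaving the tree is n7 n8 (5); add n7.
Step 3: cheapest edge leaving the tree is n3 n4 (7); add n3.
Step 4: cheapest edge leaving the tree is n2 n3 (8); add n2.
MST edges: n4 n8, n7 n8, n3 n4, n2 n3; total weight 3+5+7+8 = 23.

23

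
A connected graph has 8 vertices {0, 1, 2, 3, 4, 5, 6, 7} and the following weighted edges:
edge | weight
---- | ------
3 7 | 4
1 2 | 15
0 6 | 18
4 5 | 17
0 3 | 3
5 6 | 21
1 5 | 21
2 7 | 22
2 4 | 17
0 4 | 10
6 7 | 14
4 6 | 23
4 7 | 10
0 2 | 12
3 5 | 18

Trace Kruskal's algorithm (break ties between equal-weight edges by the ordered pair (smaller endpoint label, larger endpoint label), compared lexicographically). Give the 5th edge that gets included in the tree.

6-7

Kruskal: consider edges lightest-first.
0 3 (3): add — endpoints in different components.
3 7 (4): add — endpoints in different components.
0 4 (10): add — endpoints in different components.
4 7 (10): skip — 4 and 7 already connected.
0 2 (12): add — endpoints in different components.
6 7 (14): add — endpoints in different components.
1 2 (15): add — endpoints in different components.
2 4 (17): skip — 2 and 4 already connected.
4 5 (17): add — endpoints in different components.
The 5th edge added is 6 7.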